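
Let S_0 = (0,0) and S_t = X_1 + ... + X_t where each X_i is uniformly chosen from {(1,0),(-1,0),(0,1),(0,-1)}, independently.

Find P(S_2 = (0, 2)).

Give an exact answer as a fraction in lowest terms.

Answer: 1/16

Derivation:
Let h be the number of horizontal steps (so 2-h are vertical). To end at (0,2) need (h+0)/2 right-steps and ((2-h)+2)/2 up-steps.
Sum over h with 0 ≤ h ≤ 0, h ≡ 0 (mod 2), 2-h ≡ 0 (mod 2):
h=0: C(2,0)·C(0,0)·C(2,2) = 1·1·1 = 1
Total favorable: 1
Total paths: 4^2 = 16
P = 1/16 = 1/16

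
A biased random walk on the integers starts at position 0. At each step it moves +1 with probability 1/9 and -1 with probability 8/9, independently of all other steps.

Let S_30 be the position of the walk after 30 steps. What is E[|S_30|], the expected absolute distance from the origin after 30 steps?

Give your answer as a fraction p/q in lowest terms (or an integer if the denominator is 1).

Answer: 36634334429120403652309433210/1570042899082081611640534563

Derivation:
S_30 takes values m ≡ 0 (mod 2) with |m| ≤ 30; P(S_30=m) = C(30,(30+m)/2) · (1/9)^((30+m)/2) · (8/9)^((30-m)/2).
Distribution: P(S=-30)=1237940039285380274899124224/42391158275216203514294433201, P(S=-28)=1547425049106725343623905280/14130386091738734504764811067, P(S=-26)=2804707901505939685318328320/14130386091738734504764811067, P(S=-24)=9816477655270788898614149120/42391158275216203514294433201, P(S=-22)=306764926727212153081692160/1570042899082081611640534563, P(S=-20)=199397202372687899503099904/1570042899082081611640534563, P(S=-18)=311558128707324842973593600/4710128697246244834921603689, P(S=-16)=44508304101046406139084800/1570042899082081611640534563, P(S=-14)=15995171786313552206233600/1570042899082081611640534563, P(S=-12)=43986722412362268567142400/14130386091738734504764811067, P(S=-10)=3848838211081698499624960/4710128697246244834921603689, P(S=-8)=874735957064022386278400/4710128697246244834921603689, P(S=-6)=519374474506763291852800/14130386091738734504764811067, P(S=-4)=9987970663591601766400/1570042899082081611640534563, P(S=-2)=1516031261438010982400/1570042899082081611640534563, P(S=0)=606412504575204392960/4710128697246244834921603689, P(S=2)=23687988459968921600/1570042899082081611640534563, P(S=4)=2438469400290918400/1570042899082081611640534563, P(S=6)=1981256387736371200/14130386091738734504764811067, P(S=8)=52138325993062400/4710128697246244834921603689, P(S=10)=3584509912023040/4710128697246244834921603689, P(S=12)=640091055718400/14130386091738734504764811067, P(S=14)=3636880998400/1570042899082081611640534563, P(S=16)=158125260800/1570042899082081611640534563, P(S=18)=17294950400/4710128697246244834921603689, P(S=20)=172949504/1570042899082081611640534563, P(S=22)=4157440/1570042899082081611640534563, P(S=24)=2078720/42391158275216203514294433201, P(S=26)=9280/14130386091738734504764811067, P(S=28)=80/14130386091738734504764811067, P(S=30)=1/42391158275216203514294433201
E[|S_30|] = Σ_m |m|·P(S_30=m) = 36634334429120403652309433210/1570042899082081611640534563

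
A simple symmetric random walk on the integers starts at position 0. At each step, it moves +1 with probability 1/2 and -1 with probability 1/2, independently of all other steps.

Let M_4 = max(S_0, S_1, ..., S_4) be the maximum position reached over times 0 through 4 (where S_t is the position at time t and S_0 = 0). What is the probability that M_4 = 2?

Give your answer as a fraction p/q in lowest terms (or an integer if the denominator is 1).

Answer: 1/4

Derivation:
Let M_4 = max(S_0,...,S_4). Use the reflection principle: for j ≥ 1, #{paths with M_4 ≥ j} = #{S_4 ≥ j} + #{S_4 ≥ j+1}.
By reflection, #{M_4 ≥ 2} = #{S_4 ≥ 2} + #{S_4 ≥ 3} = 5 + 1 = 6.
#{M_4 ≥ 3} = #{S_4 ≥ 3} + #{S_4 ≥ 4} = 1 + 1 = 2.
#{M_4 = 2} = 6 - 2 = 4.
P(M_4 = 2) = 4/16 = 1/4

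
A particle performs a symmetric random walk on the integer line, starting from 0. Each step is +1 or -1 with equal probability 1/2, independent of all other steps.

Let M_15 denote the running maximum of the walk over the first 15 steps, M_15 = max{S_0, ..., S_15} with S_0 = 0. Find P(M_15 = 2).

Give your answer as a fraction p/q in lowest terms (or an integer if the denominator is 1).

Answer: 5005/32768

Derivation:
Let M_15 = max(S_0,...,S_15). Use the reflection principle: for j ≥ 1, #{paths with M_15 ≥ j} = #{S_15 ≥ j} + #{S_15 ≥ j+1}.
By reflection, #{M_15 ≥ 2} = #{S_15 ≥ 2} + #{S_15 ≥ 3} = 9949 + 9949 = 19898.
#{M_15 ≥ 3} = #{S_15 ≥ 3} + #{S_15 ≥ 4} = 9949 + 4944 = 14893.
#{M_15 = 2} = 19898 - 14893 = 5005.
P(M_15 = 2) = 5005/32768 = 5005/32768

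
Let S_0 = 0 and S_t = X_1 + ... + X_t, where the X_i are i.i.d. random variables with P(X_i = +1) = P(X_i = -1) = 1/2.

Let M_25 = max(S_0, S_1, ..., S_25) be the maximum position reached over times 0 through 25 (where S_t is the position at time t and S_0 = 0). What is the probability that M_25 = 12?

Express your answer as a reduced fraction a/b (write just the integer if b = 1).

Answer: 44275/8388608

Derivation:
Let M_25 = max(S_0,...,S_25). Use the reflection principle: for j ≥ 1, #{paths with M_25 ≥ j} = #{S_25 ≥ j} + #{S_25 ≥ j+1}.
By reflection, #{M_25 ≥ 12} = #{S_25 ≥ 12} + #{S_25 ≥ 13} = 245506 + 245506 = 491012.
#{M_25 ≥ 13} = #{S_25 ≥ 13} + #{S_25 ≥ 14} = 245506 + 68406 = 313912.
#{M_25 = 12} = 491012 - 313912 = 177100.
P(M_25 = 12) = 177100/33554432 = 44275/8388608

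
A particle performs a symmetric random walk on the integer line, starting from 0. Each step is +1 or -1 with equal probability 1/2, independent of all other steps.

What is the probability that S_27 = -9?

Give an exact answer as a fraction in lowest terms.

Answer: 4686825/134217728

Derivation:
To reach position -9 after 27 steps: need 9 steps of +1 and 18 of -1.
Favorable paths: C(27,9) = 4686825
Total paths: 2^27 = 134217728
P = 4686825/134217728 = 4686825/134217728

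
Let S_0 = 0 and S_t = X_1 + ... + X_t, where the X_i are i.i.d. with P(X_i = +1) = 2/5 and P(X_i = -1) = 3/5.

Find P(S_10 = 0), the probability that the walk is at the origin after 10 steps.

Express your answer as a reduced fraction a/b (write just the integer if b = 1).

To be at 0 after 10 steps: need exactly 5 steps of +1 and 5 of -1.
Number of such sequences: C(10,5) = 252
Each has probability (2/5)^5 · (3/5)^5 = 7776/9765625
P = 252 · 7776/9765625 = 1959552/9765625

Answer: 1959552/9765625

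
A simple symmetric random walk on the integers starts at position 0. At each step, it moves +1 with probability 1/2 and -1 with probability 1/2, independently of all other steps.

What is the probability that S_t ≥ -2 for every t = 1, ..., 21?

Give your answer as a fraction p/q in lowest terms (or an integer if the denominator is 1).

Answer: 499681/1048576

Derivation:
Let f(t,s) = #length-t paths at position s with S_1..S_t all ≥ -2.
f(t,s) = f(t-1,s-1) + f(t-1,s+1) for s ≥ -2; f(t,s) = 0 for s < -2.
t=0: f(0,0)=1
t=1: f(1,-1)=1 f(1,1)=1
t=2: f(2,-2)=1 f(2,0)=2 f(2,2)=1
t=3: f(3,-1)=3 f(3,1)=3 f(3,3)=1
t=4: f(4,-2)=3 f(4,0)=6 f(4,2)=4 f(4,4)=1
t=5: f(5,-1)=9 f(5,1)=10 f(5,3)=5 f(5,5)=1
t=6: f(6,-2)=9 f(6,0)=19 f(6,2)=15 f(6,4)=6 f(6,6)=1
t=7: f(7,-1)=28 f(7,1)=34 f(7,3)=21 f(7,5)=7 f(7,7)=1
t=8: f(8,-2)=28 f(8,0)=62 f(8,2)=55 f(8,4)=28 f(8,6)=8 f(8,8)=1
t=9: f(9,-1)=90 f(9,1)=117 f(9,3)=83 f(9,5)=36 f(9,7)=9 f(9,9)=1
t=10: f(10,-2)=90 f(10,0)=207 f(10,2)=200 f(10,4)=119 f(10,6)=45 f(10,8)=10 f(10,10)=1
t=11: f(11,-1)=297 f(11,1)=407 f(11,3)=319 f(11,5)=164 f(11,7)=55 f(11,9)=11 f(11,11)=1
t=12: f(12,-2)=297 f(12,0)=704 f(12,2)=726 f(12,4)=483 f(12,6)=219 f(12,8)=66 f(12,10)=12 f(12,12)=1
t=13: f(13,-1)=1001 f(13,1)=1430 f(13,3)=1209 f(13,5)=702 f(13,7)=285 f(13,9)=78 f(13,11)=13 f(13,13)=1
t=14: f(14,-2)=1001 f(14,0)=2431 f(14,2)=2639 f(14,4)=1911 f(14,6)=987 f(14,8)=363 f(14,10)=91 f(14,12)=14 f(14,14)=1
t=15: f(15,-1)=3432 f(15,1)=5070 f(15,3)=4550 f(15,5)=2898 f(15,7)=1350 f(15,9)=454 f(15,11)=105 f(15,13)=15 f(15,15)=1
t=16: f(16,-2)=3432 f(16,0)=8502 f(16,2)=9620 f(16,4)=7448 f(16,6)=4248 f(16,8)=1804 f(16,10)=559 f(16,12)=120 f(16,14)=16 f(16,16)=1
t=17: f(17,-1)=11934 f(17,1)=18122 f(17,3)=17068 f(17,5)=11696 f(17,7)=6052 f(17,9)=2363 f(17,11)=679 f(17,13)=136 f(17,15)=17 f(17,17)=1
t=18: f(18,-2)=11934 f(18,0)=30056 f(18,2)=35190 f(18,4)=28764 f(18,6)=17748 f(18,8)=8415 f(18,10)=3042 f(18,12)=815 f(18,14)=153 f(18,16)=18 f(18,18)=1
t=19: f(19,-1)=41990 f(19,1)=65246 f(19,3)=63954 f(19,5)=46512 f(19,7)=26163 f(19,9)=11457 f(19,11)=3857 f(19,13)=968 f(19,15)=171 f(19,17)=19 f(19,19)=1
t=20: f(20,-2)=41990 f(20,0)=107236 f(20,2)=129200 f(20,4)=110466 f(20,6)=72675 f(20,8)=37620 f(20,10)=15314 f(20,12)=4825 f(20,14)=1139 f(20,16)=190 f(20,18)=20 f(20,20)=1
t=21: f(21,-1)=149226 f(21,1)=236436 f(21,3)=239666 f(21,5)=183141 f(21,7)=110295 f(21,9)=52934 f(21,11)=20139 f(21,13)=5964 f(21,15)=1329 f(21,17)=210 f(21,19)=21 f(21,21)=1
Σ_s f(21,s) = 999362
P = 999362/2097152 = 499681/1048576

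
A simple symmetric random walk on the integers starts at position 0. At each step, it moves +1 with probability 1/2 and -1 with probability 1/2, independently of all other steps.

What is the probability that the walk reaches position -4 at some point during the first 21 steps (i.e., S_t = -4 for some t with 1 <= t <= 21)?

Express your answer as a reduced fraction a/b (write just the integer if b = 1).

Count via complement. Let g(t,s) = #length-t paths at position s with S_1..S_t all ≠ -4.
g(t,s) = g(t-1,s-1) + g(t-1,s+1) for s ≠ -4; g(t,-4) = 0.
t=0: g(0,0)=1
t=1: g(1,-1)=1 g(1,1)=1
t=2: g(2,-2)=1 g(2,0)=2 g(2,2)=1
t=3: g(3,-3)=1 g(3,-1)=3 g(3,1)=3 g(3,3)=1
t=4: g(4,-2)=4 g(4,0)=6 g(4,2)=4 g(4,4)=1
t=5: g(5,-3)=4 g(5,-1)=10 g(5,1)=10 g(5,3)=5 g(5,5)=1
t=6: g(6,-2)=14 g(6,0)=20 g(6,2)=15 g(6,4)=6 g(6,6)=1
t=7: g(7,-3)=14 g(7,-1)=34 g(7,1)=35 g(7,3)=21 g(7,5)=7 g(7,7)=1
t=8: g(8,-2)=48 g(8,0)=69 g(8,2)=56 g(8,4)=28 g(8,6)=8 g(8,8)=1
t=9: g(9,-3)=48 g(9,-1)=117 g(9,1)=125 g(9,3)=84 g(9,5)=36 g(9,7)=9 g(9,9)=1
t=10: g(10,-2)=165 g(10,0)=242 g(10,2)=209 g(10,4)=120 g(10,6)=45 g(10,8)=10 g(10,10)=1
t=11: g(11,-3)=165 g(11,-1)=407 g(11,1)=451 g(11,3)=329 g(11,5)=165 g(11,7)=55 g(11,9)=11 g(11,11)=1
t=12: g(12,-2)=572 g(12,0)=858 g(12,2)=780 g(12,4)=494 g(12,6)=220 g(12,8)=66 g(12,10)=12 g(12,12)=1
t=13: g(13,-3)=572 g(13,-1)=1430 g(13,1)=1638 g(13,3)=1274 g(13,5)=714 g(13,7)=286 g(13,9)=78 g(13,11)=13 g(13,13)=1
t=14: g(14,-2)=2002 g(14,0)=3068 g(14,2)=2912 g(14,4)=1988 g(14,6)=1000 g(14,8)=364 g(14,10)=91 g(14,12)=14 g(14,14)=1
t=15: g(15,-3)=2002 g(15,-1)=5070 g(15,1)=5980 g(15,3)=4900 g(15,5)=2988 g(15,7)=1364 g(15,9)=455 g(15,11)=105 g(15,13)=15 g(15,15)=1
t=16: g(16,-2)=7072 g(16,0)=11050 g(16,2)=10880 g(16,4)=7888 g(16,6)=4352 g(16,8)=1819 g(16,10)=560 g(16,12)=120 g(16,14)=16 g(16,16)=1
t=17: g(17,-3)=7072 g(17,-1)=18122 g(17,1)=21930 g(17,3)=18768 g(17,5)=12240 g(17,7)=6171 g(17,9)=2379 g(17,11)=680 g(17,13)=136 g(17,15)=17 g(17,17)=1
t=18: g(18,-2)=25194 g(18,0)=40052 g(18,2)=40698 g(18,4)=31008 g(18,6)=18411 g(18,8)=8550 g(18,10)=3059 g(18,12)=816 g(18,14)=153 g(18,16)=18 g(18,18)=1
t=19: g(19,-3)=25194 g(19,-1)=65246 g(19,1)=80750 g(19,3)=71706 g(19,5)=49419 g(19,7)=26961 g(19,9)=11609 g(19,11)=3875 g(19,13)=969 g(19,15)=171 g(19,17)=19 g(19,19)=1
t=20: g(20,-2)=90440 g(20,0)=145996 g(20,2)=152456 g(20,4)=121125 g(20,6)=76380 g(20,8)=38570 g(20,10)=15484 g(20,12)=4844 g(20,14)=1140 g(20,16)=190 g(20,18)=20 g(20,20)=1
t=21: g(21,-3)=90440 g(21,-1)=236436 g(21,1)=298452 g(21,3)=273581 g(21,5)=197505 g(21,7)=114950 g(21,9)=54054 g(21,11)=20328 g(21,13)=5984 g(21,15)=1330 g(21,17)=210 g(21,19)=21 g(21,21)=1
Paths never hitting -4: Σ_s g(21,s) = 1293292
Paths hitting -4: 2^21 - 1293292 = 803860
P = 803860/2097152 = 200965/524288

Answer: 200965/524288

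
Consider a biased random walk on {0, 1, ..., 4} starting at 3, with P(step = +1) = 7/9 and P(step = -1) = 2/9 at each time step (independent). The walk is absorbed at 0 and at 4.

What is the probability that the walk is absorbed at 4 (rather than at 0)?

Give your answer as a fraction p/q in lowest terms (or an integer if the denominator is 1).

Biased walk: p = 7/9, q = 2/9, r = q/p = 2/7
Gambler's ruin: P(hit 4 before 0 | start at 3) = (1 - r^a)/(1 - r^N)
r^3 = 8/343; r^4 = 16/2401
P = (1 - 8/343) / (1 - 16/2401) = 335/343 / 2385/2401 = 469/477

Answer: 469/477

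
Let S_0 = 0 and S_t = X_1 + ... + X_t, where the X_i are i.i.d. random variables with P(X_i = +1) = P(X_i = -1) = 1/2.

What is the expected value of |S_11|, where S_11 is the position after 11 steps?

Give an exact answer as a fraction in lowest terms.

S_11 takes values m ≡ 1 (mod 2) with |m| ≤ 11; P(S_11=m) = C(11,(11+m)/2)/2^11.
Total paths: 2^11 = 2048
Distribution: P(S=-11)=1/2048, P(S=-9)=11/2048, P(S=-7)=55/2048, P(S=-5)=165/2048, P(S=-3)=330/2048, P(S=-1)=462/2048, P(S=1)=462/2048, P(S=3)=330/2048, P(S=5)=165/2048, P(S=7)=55/2048, P(S=9)=11/2048, P(S=11)=1/2048
E[|S_11|] = Σ_m |m|·P(S_11=m) = 5544/2048 = 693/256

Answer: 693/256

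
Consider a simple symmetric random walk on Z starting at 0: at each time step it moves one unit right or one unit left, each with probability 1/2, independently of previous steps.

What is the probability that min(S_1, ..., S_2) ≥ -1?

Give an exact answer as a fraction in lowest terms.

Let f(t,s) = #length-t paths at position s with S_1..S_t all ≥ -1.
f(t,s) = f(t-1,s-1) + f(t-1,s+1) for s ≥ -1; f(t,s) = 0 for s < -1.
t=0: f(0,0)=1
t=1: f(1,-1)=1 f(1,1)=1
t=2: f(2,0)=2 f(2,2)=1
Σ_s f(2,s) = 3
P = 3/4 = 3/4

Answer: 3/4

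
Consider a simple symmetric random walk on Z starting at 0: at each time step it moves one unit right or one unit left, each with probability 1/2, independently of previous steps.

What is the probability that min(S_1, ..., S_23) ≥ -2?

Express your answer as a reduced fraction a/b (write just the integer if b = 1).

Answer: 1924111/4194304

Derivation:
Let f(t,s) = #length-t paths at position s with S_1..S_t all ≥ -2.
f(t,s) = f(t-1,s-1) + f(t-1,s+1) for s ≥ -2; f(t,s) = 0 for s < -2.
t=0: f(0,0)=1
t=1: f(1,-1)=1 f(1,1)=1
t=2: f(2,-2)=1 f(2,0)=2 f(2,2)=1
t=3: f(3,-1)=3 f(3,1)=3 f(3,3)=1
t=4: f(4,-2)=3 f(4,0)=6 f(4,2)=4 f(4,4)=1
t=5: f(5,-1)=9 f(5,1)=10 f(5,3)=5 f(5,5)=1
t=6: f(6,-2)=9 f(6,0)=19 f(6,2)=15 f(6,4)=6 f(6,6)=1
t=7: f(7,-1)=28 f(7,1)=34 f(7,3)=21 f(7,5)=7 f(7,7)=1
t=8: f(8,-2)=28 f(8,0)=62 f(8,2)=55 f(8,4)=28 f(8,6)=8 f(8,8)=1
t=9: f(9,-1)=90 f(9,1)=117 f(9,3)=83 f(9,5)=36 f(9,7)=9 f(9,9)=1
t=10: f(10,-2)=90 f(10,0)=207 f(10,2)=200 f(10,4)=119 f(10,6)=45 f(10,8)=10 f(10,10)=1
t=11: f(11,-1)=297 f(11,1)=407 f(11,3)=319 f(11,5)=164 f(11,7)=55 f(11,9)=11 f(11,11)=1
t=12: f(12,-2)=297 f(12,0)=704 f(12,2)=726 f(12,4)=483 f(12,6)=219 f(12,8)=66 f(12,10)=12 f(12,12)=1
t=13: f(13,-1)=1001 f(13,1)=1430 f(13,3)=1209 f(13,5)=702 f(13,7)=285 f(13,9)=78 f(13,11)=13 f(13,13)=1
t=14: f(14,-2)=1001 f(14,0)=2431 f(14,2)=2639 f(14,4)=1911 f(14,6)=987 f(14,8)=363 f(14,10)=91 f(14,12)=14 f(14,14)=1
t=15: f(15,-1)=3432 f(15,1)=5070 f(15,3)=4550 f(15,5)=2898 f(15,7)=1350 f(15,9)=454 f(15,11)=105 f(15,13)=15 f(15,15)=1
t=16: f(16,-2)=3432 f(16,0)=8502 f(16,2)=9620 f(16,4)=7448 f(16,6)=4248 f(16,8)=1804 f(16,10)=559 f(16,12)=120 f(16,14)=16 f(16,16)=1
t=17: f(17,-1)=11934 f(17,1)=18122 f(17,3)=17068 f(17,5)=11696 f(17,7)=6052 f(17,9)=2363 f(17,11)=679 f(17,13)=136 f(17,15)=17 f(17,17)=1
t=18: f(18,-2)=11934 f(18,0)=30056 f(18,2)=35190 f(18,4)=28764 f(18,6)=17748 f(18,8)=8415 f(18,10)=3042 f(18,12)=815 f(18,14)=153 f(18,16)=18 f(18,18)=1
t=19: f(19,-1)=41990 f(19,1)=65246 f(19,3)=63954 f(19,5)=46512 f(19,7)=26163 f(19,9)=11457 f(19,11)=3857 f(19,13)=968 f(19,15)=171 f(19,17)=19 f(19,19)=1
t=20: f(20,-2)=41990 f(20,0)=107236 f(20,2)=129200 f(20,4)=110466 f(20,6)=72675 f(20,8)=37620 f(20,10)=15314 f(20,12)=4825 f(20,14)=1139 f(20,16)=190 f(20,18)=20 f(20,20)=1
t=21: f(21,-1)=149226 f(21,1)=236436 f(21,3)=239666 f(21,5)=183141 f(21,7)=110295 f(21,9)=52934 f(21,11)=20139 f(21,13)=5964 f(21,15)=1329 f(21,17)=210 f(21,19)=21 f(21,21)=1
t=22: f(22,-2)=149226 f(22,0)=385662 f(22,2)=476102 f(22,4)=422807 f(22,6)=293436 f(22,8)=163229 f(22,10)=73073 f(22,12)=26103 f(22,14)=7293 f(22,16)=1539 f(22,18)=231 f(22,20)=22 f(22,22)=1
t=23: f(23,-1)=534888 f(23,1)=861764 f(23,3)=898909 f(23,5)=716243 f(23,7)=456665 f(23,9)=236302 f(23,11)=99176 f(23,13)=33396 f(23,15)=8832 f(23,17)=1770 f(23,19)=253 f(23,21)=23 f(23,23)=1
Σ_s f(23,s) = 3848222
P = 3848222/8388608 = 1924111/4194304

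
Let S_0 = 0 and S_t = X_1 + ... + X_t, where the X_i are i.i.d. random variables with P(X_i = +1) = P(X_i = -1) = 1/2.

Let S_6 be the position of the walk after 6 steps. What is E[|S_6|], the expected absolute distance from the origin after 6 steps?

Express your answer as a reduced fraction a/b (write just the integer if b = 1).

Answer: 15/8

Derivation:
S_6 takes values m ≡ 0 (mod 2) with |m| ≤ 6; P(S_6=m) = C(6,(6+m)/2)/2^6.
Total paths: 2^6 = 64
Distribution: P(S=-6)=1/64, P(S=-4)=6/64, P(S=-2)=15/64, P(S=0)=20/64, P(S=2)=15/64, P(S=4)=6/64, P(S=6)=1/64
E[|S_6|] = Σ_m |m|·P(S_6=m) = 120/64 = 15/8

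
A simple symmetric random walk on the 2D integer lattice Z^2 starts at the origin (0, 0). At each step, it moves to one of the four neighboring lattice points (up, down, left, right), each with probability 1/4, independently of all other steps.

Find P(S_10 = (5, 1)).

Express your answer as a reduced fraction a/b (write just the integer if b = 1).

Answer: 675/131072

Derivation:
Let h be the number of horizontal steps (so 10-h are vertical). To end at (5,1) need (h+5)/2 right-steps and ((10-h)+1)/2 up-steps.
Sum over h with 5 ≤ h ≤ 9, h ≡ 1 (mod 2), 10-h ≡ 1 (mod 2):
h=5: C(10,5)·C(5,5)·C(5,3) = 252·1·10 = 2520
h=7: C(10,7)·C(7,6)·C(3,2) = 120·7·3 = 2520
h=9: C(10,9)·C(9,7)·C(1,1) = 10·36·1 = 360
Total favorable: 5400
Total paths: 4^10 = 1048576
P = 5400/1048576 = 675/131072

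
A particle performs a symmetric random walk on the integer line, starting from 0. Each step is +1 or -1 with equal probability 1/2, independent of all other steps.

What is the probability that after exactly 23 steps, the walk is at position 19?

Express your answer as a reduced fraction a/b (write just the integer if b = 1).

To reach position 19 after 23 steps: need 21 steps of +1 and 2 of -1.
Favorable paths: C(23,21) = 253
Total paths: 2^23 = 8388608
P = 253/8388608 = 253/8388608

Answer: 253/8388608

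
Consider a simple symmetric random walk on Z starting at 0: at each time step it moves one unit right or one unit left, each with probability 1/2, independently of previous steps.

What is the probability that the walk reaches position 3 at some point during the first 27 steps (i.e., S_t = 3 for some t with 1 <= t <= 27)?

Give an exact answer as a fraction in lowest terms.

Count via complement. Let g(t,s) = #length-t paths at position s with S_1..S_t all ≠ 3.
g(t,s) = g(t-1,s-1) + g(t-1,s+1) for s ≠ 3; g(t,3) = 0.
t=0: g(0,0)=1
t=1: g(1,-1)=1 g(1,1)=1
t=2: g(2,-2)=1 g(2,0)=2 g(2,2)=1
t=3: g(3,-3)=1 g(3,-1)=3 g(3,1)=3
t=4: g(4,-4)=1 g(4,-2)=4 g(4,0)=6 g(4,2)=3
t=5: g(5,-5)=1 g(5,-3)=5 g(5,-1)=10 g(5,1)=9
t=6: g(6,-6)=1 g(6,-4)=6 g(6,-2)=15 g(6,0)=19 g(6,2)=9
t=7: g(7,-7)=1 g(7,-5)=7 g(7,-3)=21 g(7,-1)=34 g(7,1)=28
t=8: g(8,-8)=1 g(8,-6)=8 g(8,-4)=28 g(8,-2)=55 g(8,0)=62 g(8,2)=28
t=9: g(9,-9)=1 g(9,-7)=9 g(9,-5)=36 g(9,-3)=83 g(9,-1)=117 g(9,1)=90
t=10: g(10,-10)=1 g(10,-8)=10 g(10,-6)=45 g(10,-4)=119 g(10,-2)=200 g(10,0)=207 g(10,2)=90
t=11: g(11,-11)=1 g(11,-9)=11 g(11,-7)=55 g(11,-5)=164 g(11,-3)=319 g(11,-1)=407 g(11,1)=297
t=12: g(12,-12)=1 g(12,-10)=12 g(12,-8)=66 g(12,-6)=219 g(12,-4)=483 g(12,-2)=726 g(12,0)=704 g(12,2)=297
t=13: g(13,-13)=1 g(13,-11)=13 g(13,-9)=78 g(13,-7)=285 g(13,-5)=702 g(13,-3)=1209 g(13,-1)=1430 g(13,1)=1001
t=14: g(14,-14)=1 g(14,-12)=14 g(14,-10)=91 g(14,-8)=363 g(14,-6)=987 g(14,-4)=1911 g(14,-2)=2639 g(14,0)=2431 g(14,2)=1001
t=15: g(15,-15)=1 g(15,-13)=15 g(15,-11)=105 g(15,-9)=454 g(15,-7)=1350 g(15,-5)=2898 g(15,-3)=4550 g(15,-1)=5070 g(15,1)=3432
t=16: g(16,-16)=1 g(16,-14)=16 g(16,-12)=120 g(16,-10)=559 g(16,-8)=1804 g(16,-6)=4248 g(16,-4)=7448 g(16,-2)=9620 g(16,0)=8502 g(16,2)=3432
t=17: g(17,-17)=1 g(17,-15)=17 g(17,-13)=136 g(17,-11)=679 g(17,-9)=2363 g(17,-7)=6052 g(17,-5)=11696 g(17,-3)=17068 g(17,-1)=18122 g(17,1)=11934
t=18: g(18,-18)=1 g(18,-16)=18 g(18,-14)=153 g(18,-12)=815 g(18,-10)=3042 g(18,-8)=8415 g(18,-6)=17748 g(18,-4)=28764 g(18,-2)=35190 g(18,0)=30056 g(18,2)=11934
t=19: g(19,-19)=1 g(19,-17)=19 g(19,-15)=171 g(19,-13)=968 g(19,-11)=3857 g(19,-9)=11457 g(19,-7)=26163 g(19,-5)=46512 g(19,-3)=63954 g(19,-1)=65246 g(19,1)=41990
t=20: g(20,-20)=1 g(20,-18)=20 g(20,-16)=190 g(20,-14)=1139 g(20,-12)=4825 g(20,-10)=15314 g(20,-8)=37620 g(20,-6)=72675 g(20,-4)=110466 g(20,-2)=129200 g(20,0)=107236 g(20,2)=41990
t=21: g(21,-21)=1 g(21,-19)=21 g(21,-17)=210 g(21,-15)=1329 g(21,-13)=5964 g(21,-11)=20139 g(21,-9)=52934 g(21,-7)=110295 g(21,-5)=183141 g(21,-3)=239666 g(21,-1)=236436 g(21,1)=149226
t=22: g(22,-22)=1 g(22,-20)=22 g(22,-18)=231 g(22,-16)=1539 g(22,-14)=7293 g(22,-12)=26103 g(22,-10)=73073 g(22,-8)=163229 g(22,-6)=293436 g(22,-4)=422807 g(22,-2)=476102 g(22,0)=385662 g(22,2)=149226
t=23: g(23,-23)=1 g(23,-21)=23 g(23,-19)=253 g(23,-17)=1770 g(23,-15)=8832 g(23,-13)=33396 g(23,-11)=99176 g(23,-9)=236302 g(23,-7)=456665 g(23,-5)=716243 g(23,-3)=898909 g(23,-1)=861764 g(23,1)=534888
t=24: g(24,-24)=1 g(24,-22)=24 g(24,-20)=276 g(24,-18)=2023 g(24,-16)=10602 g(24,-14)=42228 g(24,-12)=132572 g(24,-10)=335478 g(24,-8)=692967 g(24,-6)=1172908 g(24,-4)=1615152 g(24,-2)=1760673 g(24,0)=1396652 g(24,2)=534888
t=25: g(25,-25)=1 g(25,-23)=25 g(25,-21)=300 g(25,-19)=2299 g(25,-17)=12625 g(25,-15)=52830 g(25,-13)=174800 g(25,-11)=468050 g(25,-9)=1028445 g(25,-7)=1865875 g(25,-5)=2788060 g(25,-3)=3375825 g(25,-1)=3157325 g(25,1)=1931540
t=26: g(26,-26)=1 g(26,-24)=26 g(26,-22)=325 g(26,-20)=2599 g(26,-18)=14924 g(26,-16)=65455 g(26,-14)=227630 g(26,-12)=642850 g(26,-10)=1496495 g(26,-8)=2894320 g(26,-6)=4653935 g(26,-4)=6163885 g(26,-2)=6533150 g(26,0)=5088865 g(26,2)=1931540
t=27: g(27,-27)=1 g(27,-25)=27 g(27,-23)=351 g(27,-21)=2924 g(27,-19)=17523 g(27,-17)=80379 g(27,-15)=293085 g(27,-13)=870480 g(27,-11)=2139345 g(27,-9)=4390815 g(27,-7)=7548255 g(27,-5)=10817820 g(27,-3)=12697035 g(27,-1)=11622015 g(27,1)=7020405
Paths never hitting 3: Σ_s g(27,s) = 57500460
Paths hitting 3: 2^27 - 57500460 = 76717268
P = 76717268/134217728 = 19179317/33554432

Answer: 19179317/33554432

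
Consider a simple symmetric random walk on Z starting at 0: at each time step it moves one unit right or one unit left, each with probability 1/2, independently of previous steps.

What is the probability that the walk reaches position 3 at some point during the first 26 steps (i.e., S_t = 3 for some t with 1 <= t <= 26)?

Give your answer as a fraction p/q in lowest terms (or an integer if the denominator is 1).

Answer: 1168527/2097152

Derivation:
Count via complement. Let g(t,s) = #length-t paths at position s with S_1..S_t all ≠ 3.
g(t,s) = g(t-1,s-1) + g(t-1,s+1) for s ≠ 3; g(t,3) = 0.
t=0: g(0,0)=1
t=1: g(1,-1)=1 g(1,1)=1
t=2: g(2,-2)=1 g(2,0)=2 g(2,2)=1
t=3: g(3,-3)=1 g(3,-1)=3 g(3,1)=3
t=4: g(4,-4)=1 g(4,-2)=4 g(4,0)=6 g(4,2)=3
t=5: g(5,-5)=1 g(5,-3)=5 g(5,-1)=10 g(5,1)=9
t=6: g(6,-6)=1 g(6,-4)=6 g(6,-2)=15 g(6,0)=19 g(6,2)=9
t=7: g(7,-7)=1 g(7,-5)=7 g(7,-3)=21 g(7,-1)=34 g(7,1)=28
t=8: g(8,-8)=1 g(8,-6)=8 g(8,-4)=28 g(8,-2)=55 g(8,0)=62 g(8,2)=28
t=9: g(9,-9)=1 g(9,-7)=9 g(9,-5)=36 g(9,-3)=83 g(9,-1)=117 g(9,1)=90
t=10: g(10,-10)=1 g(10,-8)=10 g(10,-6)=45 g(10,-4)=119 g(10,-2)=200 g(10,0)=207 g(10,2)=90
t=11: g(11,-11)=1 g(11,-9)=11 g(11,-7)=55 g(11,-5)=164 g(11,-3)=319 g(11,-1)=407 g(11,1)=297
t=12: g(12,-12)=1 g(12,-10)=12 g(12,-8)=66 g(12,-6)=219 g(12,-4)=483 g(12,-2)=726 g(12,0)=704 g(12,2)=297
t=13: g(13,-13)=1 g(13,-11)=13 g(13,-9)=78 g(13,-7)=285 g(13,-5)=702 g(13,-3)=1209 g(13,-1)=1430 g(13,1)=1001
t=14: g(14,-14)=1 g(14,-12)=14 g(14,-10)=91 g(14,-8)=363 g(14,-6)=987 g(14,-4)=1911 g(14,-2)=2639 g(14,0)=2431 g(14,2)=1001
t=15: g(15,-15)=1 g(15,-13)=15 g(15,-11)=105 g(15,-9)=454 g(15,-7)=1350 g(15,-5)=2898 g(15,-3)=4550 g(15,-1)=5070 g(15,1)=3432
t=16: g(16,-16)=1 g(16,-14)=16 g(16,-12)=120 g(16,-10)=559 g(16,-8)=1804 g(16,-6)=4248 g(16,-4)=7448 g(16,-2)=9620 g(16,0)=8502 g(16,2)=3432
t=17: g(17,-17)=1 g(17,-15)=17 g(17,-13)=136 g(17,-11)=679 g(17,-9)=2363 g(17,-7)=6052 g(17,-5)=11696 g(17,-3)=17068 g(17,-1)=18122 g(17,1)=11934
t=18: g(18,-18)=1 g(18,-16)=18 g(18,-14)=153 g(18,-12)=815 g(18,-10)=3042 g(18,-8)=8415 g(18,-6)=17748 g(18,-4)=28764 g(18,-2)=35190 g(18,0)=30056 g(18,2)=11934
t=19: g(19,-19)=1 g(19,-17)=19 g(19,-15)=171 g(19,-13)=968 g(19,-11)=3857 g(19,-9)=11457 g(19,-7)=26163 g(19,-5)=46512 g(19,-3)=63954 g(19,-1)=65246 g(19,1)=41990
t=20: g(20,-20)=1 g(20,-18)=20 g(20,-16)=190 g(20,-14)=1139 g(20,-12)=4825 g(20,-10)=15314 g(20,-8)=37620 g(20,-6)=72675 g(20,-4)=110466 g(20,-2)=129200 g(20,0)=107236 g(20,2)=41990
t=21: g(21,-21)=1 g(21,-19)=21 g(21,-17)=210 g(21,-15)=1329 g(21,-13)=5964 g(21,-11)=20139 g(21,-9)=52934 g(21,-7)=110295 g(21,-5)=183141 g(21,-3)=239666 g(21,-1)=236436 g(21,1)=149226
t=22: g(22,-22)=1 g(22,-20)=22 g(22,-18)=231 g(22,-16)=1539 g(22,-14)=7293 g(22,-12)=26103 g(22,-10)=73073 g(22,-8)=163229 g(22,-6)=293436 g(22,-4)=422807 g(22,-2)=476102 g(22,0)=385662 g(22,2)=149226
t=23: g(23,-23)=1 g(23,-21)=23 g(23,-19)=253 g(23,-17)=1770 g(23,-15)=8832 g(23,-13)=33396 g(23,-11)=99176 g(23,-9)=236302 g(23,-7)=456665 g(23,-5)=716243 g(23,-3)=898909 g(23,-1)=861764 g(23,1)=534888
t=24: g(24,-24)=1 g(24,-22)=24 g(24,-20)=276 g(24,-18)=2023 g(24,-16)=10602 g(24,-14)=42228 g(24,-12)=132572 g(24,-10)=335478 g(24,-8)=692967 g(24,-6)=1172908 g(24,-4)=1615152 g(24,-2)=1760673 g(24,0)=1396652 g(24,2)=534888
t=25: g(25,-25)=1 g(25,-23)=25 g(25,-21)=300 g(25,-19)=2299 g(25,-17)=12625 g(25,-15)=52830 g(25,-13)=174800 g(25,-11)=468050 g(25,-9)=1028445 g(25,-7)=1865875 g(25,-5)=2788060 g(25,-3)=3375825 g(25,-1)=3157325 g(25,1)=1931540
t=26: g(26,-26)=1 g(26,-24)=26 g(26,-22)=325 g(26,-20)=2599 g(26,-18)=14924 g(26,-16)=65455 g(26,-14)=227630 g(26,-12)=642850 g(26,-10)=1496495 g(26,-8)=2894320 g(26,-6)=4653935 g(26,-4)=6163885 g(26,-2)=6533150 g(26,0)=5088865 g(26,2)=1931540
Paths never hitting 3: Σ_s g(26,s) = 29716000
Paths hitting 3: 2^26 - 29716000 = 37392864
P = 37392864/67108864 = 1168527/2097152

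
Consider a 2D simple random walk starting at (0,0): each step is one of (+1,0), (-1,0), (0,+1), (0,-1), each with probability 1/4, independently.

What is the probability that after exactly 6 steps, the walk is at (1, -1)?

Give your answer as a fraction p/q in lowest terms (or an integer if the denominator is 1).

Answer: 75/1024

Derivation:
Let h be the number of horizontal steps (so 6-h are vertical). To end at (1,-1) need (h+1)/2 right-steps and ((6-h)-1)/2 up-steps.
Sum over h with 1 ≤ h ≤ 5, h ≡ 1 (mod 2), 6-h ≡ 1 (mod 2):
h=1: C(6,1)·C(1,1)·C(5,2) = 6·1·10 = 60
h=3: C(6,3)·C(3,2)·C(3,1) = 20·3·3 = 180
h=5: C(6,5)·C(5,3)·C(1,0) = 6·10·1 = 60
Total favorable: 300
Total paths: 4^6 = 4096
P = 300/4096 = 75/1024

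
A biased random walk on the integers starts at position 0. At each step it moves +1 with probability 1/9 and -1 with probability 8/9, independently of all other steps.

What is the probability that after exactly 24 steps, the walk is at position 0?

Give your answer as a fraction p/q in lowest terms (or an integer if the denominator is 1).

To be at 0 after 24 steps: need exactly 12 steps of +1 and 12 of -1.
Number of such sequences: C(24,12) = 2704156
Each has probability (1/9)^12 · (8/9)^12 = 68719476736/79766443076872509863361
P = 2704156 · 68719476736/79766443076872509863361 = 185828185332514816/79766443076872509863361

Answer: 185828185332514816/79766443076872509863361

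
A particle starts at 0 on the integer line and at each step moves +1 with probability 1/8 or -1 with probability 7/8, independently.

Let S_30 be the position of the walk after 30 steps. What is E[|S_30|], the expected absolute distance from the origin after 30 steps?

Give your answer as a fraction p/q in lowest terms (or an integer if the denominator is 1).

S_30 takes values m ≡ 0 (mod 2) with |m| ≤ 30; P(S_30=m) = C(30,(30+m)/2) · (1/8)^((30+m)/2) · (7/8)^((30-m)/2).
Distribution: P(S=-30)=22539340290692258087863249/1237940039285380274899124224, P(S=-28)=48298586337197695902564105/618970019642690137449562112, P(S=-26)=200094143396961883024908435/1237940039285380274899124224, P(S=-24)=66698047798987294341636145/309485009821345068724781056, P(S=-22)=257263898653236706746310845/1237940039285380274899124224, P(S=-20)=95555162356916491077201171/618970019642690137449562112, P(S=-18)=113756145662995822710953775/1237940039285380274899124224, P(S=-16)=6964661979367091186384925/154742504910672534362390528, P(S=-14)=22883889360777585326693325/1237940039285380274899124224, P(S=-12)=3995599729659578390375025/618970019642690137449562112, P(S=-10)=2397359837795747034225015/1237940039285380274899124224, P(S=-8)=155672716739983573650975/309485009821345068724781056, P(S=-6)=140846743717127995208025/1237940039285380274899124224, P(S=-4)=13929897730265406119475/618970019642690137449562112, P(S=-2)=4832821661520651102675/1237940039285380274899124224, P(S=0)=46026872966863343835/77371252455336267181195264, P(S=2)=98629013500421451075/1237940039285380274899124224, P(S=4)=5801706676495379475/618970019642690137449562112, P(S=6)=1197177568165713225/1237940039285380274899124224, P(S=8)=27004005296970975/309485009821345068724781056, P(S=10)=8486973093333735/1237940039285380274899124224, P(S=12)=288672554195025/618970019642690137449562112, P(S=14)=33740947892925/1237940039285380274899124224, P(S=16)=209571104925/154742504910672534362390528, P(S=18)=69857034975/1237940039285380274899124224, P(S=20)=1197549171/618970019642690137449562112, P(S=22)=65799405/1237940039285380274899124224, P(S=24)=348145/309485009821345068724781056, P(S=26)=21315/1237940039285380274899124224, P(S=28)=105/618970019642690137449562112, P(S=30)=1/1237940039285380274899124224
E[|S_30|] = Σ_m |m|·P(S_30=m) = 870426605860731278833409415/38685626227668133590597632

Answer: 870426605860731278833409415/38685626227668133590597632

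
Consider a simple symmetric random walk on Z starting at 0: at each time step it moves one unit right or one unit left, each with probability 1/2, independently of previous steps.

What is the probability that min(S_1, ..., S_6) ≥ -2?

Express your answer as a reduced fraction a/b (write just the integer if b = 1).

Answer: 25/32

Derivation:
Let f(t,s) = #length-t paths at position s with S_1..S_t all ≥ -2.
f(t,s) = f(t-1,s-1) + f(t-1,s+1) for s ≥ -2; f(t,s) = 0 for s < -2.
t=0: f(0,0)=1
t=1: f(1,-1)=1 f(1,1)=1
t=2: f(2,-2)=1 f(2,0)=2 f(2,2)=1
t=3: f(3,-1)=3 f(3,1)=3 f(3,3)=1
t=4: f(4,-2)=3 f(4,0)=6 f(4,2)=4 f(4,4)=1
t=5: f(5,-1)=9 f(5,1)=10 f(5,3)=5 f(5,5)=1
t=6: f(6,-2)=9 f(6,0)=19 f(6,2)=15 f(6,4)=6 f(6,6)=1
Σ_s f(6,s) = 50
P = 50/64 = 25/32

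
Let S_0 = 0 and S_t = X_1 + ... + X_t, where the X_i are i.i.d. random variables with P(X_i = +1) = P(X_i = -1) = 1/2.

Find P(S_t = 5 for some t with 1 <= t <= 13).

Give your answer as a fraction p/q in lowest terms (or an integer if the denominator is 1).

Count via complement. Let g(t,s) = #length-t paths at position s with S_1..S_t all ≠ 5.
g(t,s) = g(t-1,s-1) + g(t-1,s+1) for s ≠ 5; g(t,5) = 0.
t=0: g(0,0)=1
t=1: g(1,-1)=1 g(1,1)=1
t=2: g(2,-2)=1 g(2,0)=2 g(2,2)=1
t=3: g(3,-3)=1 g(3,-1)=3 g(3,1)=3 g(3,3)=1
t=4: g(4,-4)=1 g(4,-2)=4 g(4,0)=6 g(4,2)=4 g(4,4)=1
t=5: g(5,-5)=1 g(5,-3)=5 g(5,-1)=10 g(5,1)=10 g(5,3)=5
t=6: g(6,-6)=1 g(6,-4)=6 g(6,-2)=15 g(6,0)=20 g(6,2)=15 g(6,4)=5
t=7: g(7,-7)=1 g(7,-5)=7 g(7,-3)=21 g(7,-1)=35 g(7,1)=35 g(7,3)=20
t=8: g(8,-8)=1 g(8,-6)=8 g(8,-4)=28 g(8,-2)=56 g(8,0)=70 g(8,2)=55 g(8,4)=20
t=9: g(9,-9)=1 g(9,-7)=9 g(9,-5)=36 g(9,-3)=84 g(9,-1)=126 g(9,1)=125 g(9,3)=75
t=10: g(10,-10)=1 g(10,-8)=10 g(10,-6)=45 g(10,-4)=120 g(10,-2)=210 g(10,0)=251 g(10,2)=200 g(10,4)=75
t=11: g(11,-11)=1 g(11,-9)=11 g(11,-7)=55 g(11,-5)=165 g(11,-3)=330 g(11,-1)=461 g(11,1)=451 g(11,3)=275
t=12: g(12,-12)=1 g(12,-10)=12 g(12,-8)=66 g(12,-6)=220 g(12,-4)=495 g(12,-2)=791 g(12,0)=912 g(12,2)=726 g(12,4)=275
t=13: g(13,-13)=1 g(13,-11)=13 g(13,-9)=78 g(13,-7)=286 g(13,-5)=715 g(13,-3)=1286 g(13,-1)=1703 g(13,1)=1638 g(13,3)=1001
Paths never hitting 5: Σ_s g(13,s) = 6721
Paths hitting 5: 2^13 - 6721 = 1471
P = 1471/8192 = 1471/8192

Answer: 1471/8192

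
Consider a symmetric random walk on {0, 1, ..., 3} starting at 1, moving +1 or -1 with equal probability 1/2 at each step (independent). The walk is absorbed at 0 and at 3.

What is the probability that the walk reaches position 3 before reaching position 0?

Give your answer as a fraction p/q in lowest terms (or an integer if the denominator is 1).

Symmetric walk (p = 1/2): the harmonic-function argument gives P(hit 3 before 0 | start at 1) = a/N.
P = 1/3 = 1/3

Answer: 1/3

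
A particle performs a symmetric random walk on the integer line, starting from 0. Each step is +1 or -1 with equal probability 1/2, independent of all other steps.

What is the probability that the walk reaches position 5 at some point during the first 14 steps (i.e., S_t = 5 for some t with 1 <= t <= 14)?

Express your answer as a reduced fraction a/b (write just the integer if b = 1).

Answer: 1471/8192

Derivation:
Count via complement. Let g(t,s) = #length-t paths at position s with S_1..S_t all ≠ 5.
g(t,s) = g(t-1,s-1) + g(t-1,s+1) for s ≠ 5; g(t,5) = 0.
t=0: g(0,0)=1
t=1: g(1,-1)=1 g(1,1)=1
t=2: g(2,-2)=1 g(2,0)=2 g(2,2)=1
t=3: g(3,-3)=1 g(3,-1)=3 g(3,1)=3 g(3,3)=1
t=4: g(4,-4)=1 g(4,-2)=4 g(4,0)=6 g(4,2)=4 g(4,4)=1
t=5: g(5,-5)=1 g(5,-3)=5 g(5,-1)=10 g(5,1)=10 g(5,3)=5
t=6: g(6,-6)=1 g(6,-4)=6 g(6,-2)=15 g(6,0)=20 g(6,2)=15 g(6,4)=5
t=7: g(7,-7)=1 g(7,-5)=7 g(7,-3)=21 g(7,-1)=35 g(7,1)=35 g(7,3)=20
t=8: g(8,-8)=1 g(8,-6)=8 g(8,-4)=28 g(8,-2)=56 g(8,0)=70 g(8,2)=55 g(8,4)=20
t=9: g(9,-9)=1 g(9,-7)=9 g(9,-5)=36 g(9,-3)=84 g(9,-1)=126 g(9,1)=125 g(9,3)=75
t=10: g(10,-10)=1 g(10,-8)=10 g(10,-6)=45 g(10,-4)=120 g(10,-2)=210 g(10,0)=251 g(10,2)=200 g(10,4)=75
t=11: g(11,-11)=1 g(11,-9)=11 g(11,-7)=55 g(11,-5)=165 g(11,-3)=330 g(11,-1)=461 g(11,1)=451 g(11,3)=275
t=12: g(12,-12)=1 g(12,-10)=12 g(12,-8)=66 g(12,-6)=220 g(12,-4)=495 g(12,-2)=791 g(12,0)=912 g(12,2)=726 g(12,4)=275
t=13: g(13,-13)=1 g(13,-11)=13 g(13,-9)=78 g(13,-7)=286 g(13,-5)=715 g(13,-3)=1286 g(13,-1)=1703 g(13,1)=1638 g(13,3)=1001
t=14: g(14,-14)=1 g(14,-12)=14 g(14,-10)=91 g(14,-8)=364 g(14,-6)=1001 g(14,-4)=2001 g(14,-2)=2989 g(14,0)=3341 g(14,2)=2639 g(14,4)=1001
Paths never hitting 5: Σ_s g(14,s) = 13442
Paths hitting 5: 2^14 - 13442 = 2942
P = 2942/16384 = 1471/8192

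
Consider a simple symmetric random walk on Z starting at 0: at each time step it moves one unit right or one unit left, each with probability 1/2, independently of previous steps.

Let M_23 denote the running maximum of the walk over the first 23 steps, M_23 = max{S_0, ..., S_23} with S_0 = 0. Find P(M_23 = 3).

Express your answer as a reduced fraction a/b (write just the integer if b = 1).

Let M_23 = max(S_0,...,S_23). Use the reflection principle: for j ≥ 1, #{paths with M_23 ≥ j} = #{S_23 ≥ j} + #{S_23 ≥ j+1}.
By reflection, #{M_23 ≥ 3} = #{S_23 ≥ 3} + #{S_23 ≥ 4} = 2842226 + 1698160 = 4540386.
#{M_23 ≥ 4} = #{S_23 ≥ 4} + #{S_23 ≥ 5} = 1698160 + 1698160 = 3396320.
#{M_23 = 3} = 4540386 - 3396320 = 1144066.
P(M_23 = 3) = 1144066/8388608 = 572033/4194304

Answer: 572033/4194304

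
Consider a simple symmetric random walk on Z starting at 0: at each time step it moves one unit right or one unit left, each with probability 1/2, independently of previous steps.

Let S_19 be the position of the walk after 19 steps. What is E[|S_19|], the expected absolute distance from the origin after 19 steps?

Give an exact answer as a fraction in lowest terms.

Answer: 230945/65536

Derivation:
S_19 takes values m ≡ 1 (mod 2) with |m| ≤ 19; P(S_19=m) = C(19,(19+m)/2)/2^19.
Total paths: 2^19 = 524288
Distribution: P(S=-19)=1/524288, P(S=-17)=19/524288, P(S=-15)=171/524288, P(S=-13)=969/524288, P(S=-11)=3876/524288, P(S=-9)=11628/524288, P(S=-7)=27132/524288, P(S=-5)=50388/524288, P(S=-3)=75582/524288, P(S=-1)=92378/524288, P(S=1)=92378/524288, P(S=3)=75582/524288, P(S=5)=50388/524288, P(S=7)=27132/524288, P(S=9)=11628/524288, P(S=11)=3876/524288, P(S=13)=969/524288, P(S=15)=171/524288, P(S=17)=19/524288, P(S=19)=1/524288
E[|S_19|] = Σ_m |m|·P(S_19=m) = 1847560/524288 = 230945/65536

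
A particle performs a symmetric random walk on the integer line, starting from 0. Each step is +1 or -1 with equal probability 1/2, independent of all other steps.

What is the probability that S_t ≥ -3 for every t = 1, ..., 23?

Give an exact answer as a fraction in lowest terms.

Answer: 156009/262144

Derivation:
Let f(t,s) = #length-t paths at position s with S_1..S_t all ≥ -3.
f(t,s) = f(t-1,s-1) + f(t-1,s+1) for s ≥ -3; f(t,s) = 0 for s < -3.
t=0: f(0,0)=1
t=1: f(1,-1)=1 f(1,1)=1
t=2: f(2,-2)=1 f(2,0)=2 f(2,2)=1
t=3: f(3,-3)=1 f(3,-1)=3 f(3,1)=3 f(3,3)=1
t=4: f(4,-2)=4 f(4,0)=6 f(4,2)=4 f(4,4)=1
t=5: f(5,-3)=4 f(5,-1)=10 f(5,1)=10 f(5,3)=5 f(5,5)=1
t=6: f(6,-2)=14 f(6,0)=20 f(6,2)=15 f(6,4)=6 f(6,6)=1
t=7: f(7,-3)=14 f(7,-1)=34 f(7,1)=35 f(7,3)=21 f(7,5)=7 f(7,7)=1
t=8: f(8,-2)=48 f(8,0)=69 f(8,2)=56 f(8,4)=28 f(8,6)=8 f(8,8)=1
t=9: f(9,-3)=48 f(9,-1)=117 f(9,1)=125 f(9,3)=84 f(9,5)=36 f(9,7)=9 f(9,9)=1
t=10: f(10,-2)=165 f(10,0)=242 f(10,2)=209 f(10,4)=120 f(10,6)=45 f(10,8)=10 f(10,10)=1
t=11: f(11,-3)=165 f(11,-1)=407 f(11,1)=451 f(11,3)=329 f(11,5)=165 f(11,7)=55 f(11,9)=11 f(11,11)=1
t=12: f(12,-2)=572 f(12,0)=858 f(12,2)=780 f(12,4)=494 f(12,6)=220 f(12,8)=66 f(12,10)=12 f(12,12)=1
t=13: f(13,-3)=572 f(13,-1)=1430 f(13,1)=1638 f(13,3)=1274 f(13,5)=714 f(13,7)=286 f(13,9)=78 f(13,11)=13 f(13,13)=1
t=14: f(14,-2)=2002 f(14,0)=3068 f(14,2)=2912 f(14,4)=1988 f(14,6)=1000 f(14,8)=364 f(14,10)=91 f(14,12)=14 f(14,14)=1
t=15: f(15,-3)=2002 f(15,-1)=5070 f(15,1)=5980 f(15,3)=4900 f(15,5)=2988 f(15,7)=1364 f(15,9)=455 f(15,11)=105 f(15,13)=15 f(15,15)=1
t=16: f(16,-2)=7072 f(16,0)=11050 f(16,2)=10880 f(16,4)=7888 f(16,6)=4352 f(16,8)=1819 f(16,10)=560 f(16,12)=120 f(16,14)=16 f(16,16)=1
t=17: f(17,-3)=7072 f(17,-1)=18122 f(17,1)=21930 f(17,3)=18768 f(17,5)=12240 f(17,7)=6171 f(17,9)=2379 f(17,11)=680 f(17,13)=136 f(17,15)=17 f(17,17)=1
t=18: f(18,-2)=25194 f(18,0)=40052 f(18,2)=40698 f(18,4)=31008 f(18,6)=18411 f(18,8)=8550 f(18,10)=3059 f(18,12)=816 f(18,14)=153 f(18,16)=18 f(18,18)=1
t=19: f(19,-3)=25194 f(19,-1)=65246 f(19,1)=80750 f(19,3)=71706 f(19,5)=49419 f(19,7)=26961 f(19,9)=11609 f(19,11)=3875 f(19,13)=969 f(19,15)=171 f(19,17)=19 f(19,19)=1
t=20: f(20,-2)=90440 f(20,0)=145996 f(20,2)=152456 f(20,4)=121125 f(20,6)=76380 f(20,8)=38570 f(20,10)=15484 f(20,12)=4844 f(20,14)=1140 f(20,16)=190 f(20,18)=20 f(20,20)=1
t=21: f(21,-3)=90440 f(21,-1)=236436 f(21,1)=298452 f(21,3)=273581 f(21,5)=197505 f(21,7)=114950 f(21,9)=54054 f(21,11)=20328 f(21,13)=5984 f(21,15)=1330 f(21,17)=210 f(21,19)=21 f(21,21)=1
t=22: f(22,-2)=326876 f(22,0)=534888 f(22,2)=572033 f(22,4)=471086 f(22,6)=312455 f(22,8)=169004 f(22,10)=74382 f(22,12)=26312 f(22,14)=7314 f(22,16)=1540 f(22,18)=231 f(22,20)=22 f(22,22)=1
t=23: f(23,-3)=326876 f(23,-1)=861764 f(23,1)=1106921 f(23,3)=1043119 f(23,5)=783541 f(23,7)=481459 f(23,9)=243386 f(23,11)=100694 f(23,13)=33626 f(23,15)=8854 f(23,17)=1771 f(23,19)=253 f(23,21)=23 f(23,23)=1
Σ_s f(23,s) = 4992288
P = 4992288/8388608 = 156009/262144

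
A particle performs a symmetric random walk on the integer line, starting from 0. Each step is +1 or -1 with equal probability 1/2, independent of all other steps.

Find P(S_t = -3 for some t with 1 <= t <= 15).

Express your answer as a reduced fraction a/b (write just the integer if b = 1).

Count via complement. Let g(t,s) = #length-t paths at position s with S_1..S_t all ≠ -3.
g(t,s) = g(t-1,s-1) + g(t-1,s+1) for s ≠ -3; g(t,-3) = 0.
t=0: g(0,0)=1
t=1: g(1,-1)=1 g(1,1)=1
t=2: g(2,-2)=1 g(2,0)=2 g(2,2)=1
t=3: g(3,-1)=3 g(3,1)=3 g(3,3)=1
t=4: g(4,-2)=3 g(4,0)=6 g(4,2)=4 g(4,4)=1
t=5: g(5,-1)=9 g(5,1)=10 g(5,3)=5 g(5,5)=1
t=6: g(6,-2)=9 g(6,0)=19 g(6,2)=15 g(6,4)=6 g(6,6)=1
t=7: g(7,-1)=28 g(7,1)=34 g(7,3)=21 g(7,5)=7 g(7,7)=1
t=8: g(8,-2)=28 g(8,0)=62 g(8,2)=55 g(8,4)=28 g(8,6)=8 g(8,8)=1
t=9: g(9,-1)=90 g(9,1)=117 g(9,3)=83 g(9,5)=36 g(9,7)=9 g(9,9)=1
t=10: g(10,-2)=90 g(10,0)=207 g(10,2)=200 g(10,4)=119 g(10,6)=45 g(10,8)=10 g(10,10)=1
t=11: g(11,-1)=297 g(11,1)=407 g(11,3)=319 g(11,5)=164 g(11,7)=55 g(11,9)=11 g(11,11)=1
t=12: g(12,-2)=297 g(12,0)=704 g(12,2)=726 g(12,4)=483 g(12,6)=219 g(12,8)=66 g(12,10)=12 g(12,12)=1
t=13: g(13,-1)=1001 g(13,1)=1430 g(13,3)=1209 g(13,5)=702 g(13,7)=285 g(13,9)=78 g(13,11)=13 g(13,13)=1
t=14: g(14,-2)=1001 g(14,0)=2431 g(14,2)=2639 g(14,4)=1911 g(14,6)=987 g(14,8)=363 g(14,10)=91 g(14,12)=14 g(14,14)=1
t=15: g(15,-1)=3432 g(15,1)=5070 g(15,3)=4550 g(15,5)=2898 g(15,7)=1350 g(15,9)=454 g(15,11)=105 g(15,13)=15 g(15,15)=1
Paths never hitting -3: Σ_s g(15,s) = 17875
Paths hitting -3: 2^15 - 17875 = 14893
P = 14893/32768 = 14893/32768

Answer: 14893/32768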